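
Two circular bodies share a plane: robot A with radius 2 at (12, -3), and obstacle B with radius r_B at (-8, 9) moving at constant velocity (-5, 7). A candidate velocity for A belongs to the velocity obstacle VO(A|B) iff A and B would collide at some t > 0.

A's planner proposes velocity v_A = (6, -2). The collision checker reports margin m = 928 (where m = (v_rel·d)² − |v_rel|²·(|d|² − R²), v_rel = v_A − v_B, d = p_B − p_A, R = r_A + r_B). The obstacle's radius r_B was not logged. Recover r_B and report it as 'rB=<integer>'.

m = 928
d = (-20, 12);  v_rel = (11, -9),  |v_rel|² = 202
v_rel×d = (11)·(12) − (-9)·(-20) = -48
since m = R²·202 − (-48)²:  R² = (2304 + 928) / 202 = 16
R = √16 = 4  ⇒  r_B = 4 − 2 = 2

rB=2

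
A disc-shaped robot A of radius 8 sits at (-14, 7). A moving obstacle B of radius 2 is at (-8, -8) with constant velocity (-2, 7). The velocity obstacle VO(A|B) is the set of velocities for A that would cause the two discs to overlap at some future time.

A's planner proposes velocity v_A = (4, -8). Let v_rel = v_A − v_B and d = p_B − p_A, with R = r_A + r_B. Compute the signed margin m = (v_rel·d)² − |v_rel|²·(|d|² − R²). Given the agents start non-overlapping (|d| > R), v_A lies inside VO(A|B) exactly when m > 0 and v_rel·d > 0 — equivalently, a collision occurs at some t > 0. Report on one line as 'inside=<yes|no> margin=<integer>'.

d = (6, -15),  |d|² = 261;  R = 8+2 = 10,  c = 261−10² = 161
v_rel = (6, -15),  |v_rel|² = 261;  v_rel·d = (6)·(6) + (-15)·(-15) = 261
261·t² − 522·t + 161 = 0  ⇒  m = 261² − 261·161 = 26100
m = 26100 > 0,  v_rel·d = 261 > 0  ⇒  inside

inside=yes margin=26100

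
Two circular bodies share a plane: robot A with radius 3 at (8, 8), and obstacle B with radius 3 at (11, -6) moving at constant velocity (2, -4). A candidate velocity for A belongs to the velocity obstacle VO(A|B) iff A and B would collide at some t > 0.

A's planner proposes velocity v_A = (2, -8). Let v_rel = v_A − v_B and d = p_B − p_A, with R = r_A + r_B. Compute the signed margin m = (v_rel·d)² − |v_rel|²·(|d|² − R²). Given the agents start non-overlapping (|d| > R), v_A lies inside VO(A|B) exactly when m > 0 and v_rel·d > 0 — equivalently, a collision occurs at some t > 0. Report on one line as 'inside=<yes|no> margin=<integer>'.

d = (3, -14),  |d|² = 205;  R = 3+3 = 6,  c = 205−6² = 169
v_rel = (0, -4),  |v_rel|² = 16;  v_rel·d = (0)·(3) + (-4)·(-14) = 56
16·t² − 112·t + 169 = 0  ⇒  m = 56² − 16·169 = 432
m = 432 > 0,  v_rel·d = 56 > 0  ⇒  inside

inside=yes margin=432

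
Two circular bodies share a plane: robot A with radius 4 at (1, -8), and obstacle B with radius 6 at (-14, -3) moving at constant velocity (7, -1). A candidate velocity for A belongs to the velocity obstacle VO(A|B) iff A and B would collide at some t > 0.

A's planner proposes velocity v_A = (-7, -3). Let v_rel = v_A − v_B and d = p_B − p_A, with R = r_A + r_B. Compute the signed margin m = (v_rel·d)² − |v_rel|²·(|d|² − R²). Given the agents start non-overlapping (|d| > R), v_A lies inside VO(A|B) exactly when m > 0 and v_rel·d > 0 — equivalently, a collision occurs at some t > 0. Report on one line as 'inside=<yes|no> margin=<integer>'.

d = (-15, 5),  |d|² = 250;  R = 4+6 = 10,  c = 250−10² = 150
v_rel = (-14, -2),  |v_rel|² = 200;  v_rel·d = (-14)·(-15) + (-2)·(5) = 200
200·t² − 400·t + 150 = 0  ⇒  m = 200² − 200·150 = 10000
m = 10000 > 0,  v_rel·d = 200 > 0  ⇒  inside

inside=yes margin=10000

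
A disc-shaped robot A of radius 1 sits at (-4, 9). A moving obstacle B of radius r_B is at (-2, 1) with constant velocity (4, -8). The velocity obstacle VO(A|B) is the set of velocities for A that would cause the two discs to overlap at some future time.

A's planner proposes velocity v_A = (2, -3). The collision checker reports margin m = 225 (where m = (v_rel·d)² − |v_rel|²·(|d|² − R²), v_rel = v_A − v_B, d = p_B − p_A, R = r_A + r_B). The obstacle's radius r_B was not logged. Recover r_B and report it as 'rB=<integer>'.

m = 225
d = (2, -8);  v_rel = (-2, 5),  |v_rel|² = 29
v_rel×d = (-2)·(-8) − (5)·(2) = 6
since m = R²·29 − 6²:  R² = (36 + 225) / 29 = 9
R = √9 = 3  ⇒  r_B = 3 − 1 = 2

rB=2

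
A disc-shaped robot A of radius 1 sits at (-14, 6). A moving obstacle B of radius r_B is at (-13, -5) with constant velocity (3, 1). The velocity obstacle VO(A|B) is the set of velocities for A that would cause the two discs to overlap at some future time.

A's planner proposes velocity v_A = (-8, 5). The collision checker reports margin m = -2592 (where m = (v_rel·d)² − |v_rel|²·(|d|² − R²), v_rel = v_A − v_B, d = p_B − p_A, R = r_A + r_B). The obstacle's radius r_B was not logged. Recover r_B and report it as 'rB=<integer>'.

m = -2592
d = (1, -11);  v_rel = (-11, 4),  |v_rel|² = 137
v_rel×d = (-11)·(-11) − (4)·(1) = 117
since m = R²·137 − 117²:  R² = (13689 + -2592) / 137 = 81
R = √81 = 9  ⇒  r_B = 9 − 1 = 8

rB=8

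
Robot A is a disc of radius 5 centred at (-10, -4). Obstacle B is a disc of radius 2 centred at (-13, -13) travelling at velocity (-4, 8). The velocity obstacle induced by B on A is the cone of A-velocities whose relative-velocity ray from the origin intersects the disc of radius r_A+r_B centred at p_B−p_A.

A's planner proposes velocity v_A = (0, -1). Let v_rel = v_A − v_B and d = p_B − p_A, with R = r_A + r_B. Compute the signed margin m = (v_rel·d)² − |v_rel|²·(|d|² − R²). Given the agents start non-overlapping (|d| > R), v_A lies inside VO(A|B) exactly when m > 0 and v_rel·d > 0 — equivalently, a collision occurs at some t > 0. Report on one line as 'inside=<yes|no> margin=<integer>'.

d = (-3, -9),  |d|² = 90;  R = 5+2 = 7,  c = 90−7² = 41
v_rel = (4, -9),  |v_rel|² = 97;  v_rel·d = (4)·(-3) + (-9)·(-9) = 69
97·t² − 138·t + 41 = 0  ⇒  m = 69² − 97·41 = 784
m = 784 > 0,  v_rel·d = 69 > 0  ⇒  inside

inside=yes margin=784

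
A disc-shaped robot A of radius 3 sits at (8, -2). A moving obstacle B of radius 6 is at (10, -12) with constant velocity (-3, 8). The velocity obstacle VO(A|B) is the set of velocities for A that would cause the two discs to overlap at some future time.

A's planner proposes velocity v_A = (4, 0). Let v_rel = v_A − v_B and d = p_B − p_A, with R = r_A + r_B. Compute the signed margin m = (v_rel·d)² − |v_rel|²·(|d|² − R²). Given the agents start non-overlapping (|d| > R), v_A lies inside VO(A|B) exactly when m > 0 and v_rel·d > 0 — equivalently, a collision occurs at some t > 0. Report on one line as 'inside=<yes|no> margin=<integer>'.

d = (2, -10),  |d|² = 104;  R = 3+6 = 9,  c = 104−9² = 23
v_rel = (7, -8),  |v_rel|² = 113;  v_rel·d = (7)·(2) + (-8)·(-10) = 94
113·t² − 188·t + 23 = 0  ⇒  m = 94² − 113·23 = 6237
m = 6237 > 0,  v_rel·d = 94 > 0  ⇒  inside

inside=yes margin=6237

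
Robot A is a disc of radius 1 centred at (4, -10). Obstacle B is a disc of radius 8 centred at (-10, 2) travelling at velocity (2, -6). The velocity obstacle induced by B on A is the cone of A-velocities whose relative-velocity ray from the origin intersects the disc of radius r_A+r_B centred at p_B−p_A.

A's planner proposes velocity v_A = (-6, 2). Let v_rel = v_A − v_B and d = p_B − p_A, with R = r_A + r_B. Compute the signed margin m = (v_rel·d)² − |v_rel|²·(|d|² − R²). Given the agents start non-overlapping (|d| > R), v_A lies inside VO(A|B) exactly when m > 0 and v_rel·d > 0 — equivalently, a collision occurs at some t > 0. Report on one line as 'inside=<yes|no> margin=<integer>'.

d = (-14, 12),  |d|² = 340;  R = 1+8 = 9,  c = 340−9² = 259
v_rel = (-8, 8),  |v_rel|² = 128;  v_rel·d = (-8)·(-14) + (8)·(12) = 208
128·t² − 416·t + 259 = 0  ⇒  m = 208² − 128·259 = 10112
m = 10112 > 0,  v_rel·d = 208 > 0  ⇒  inside

inside=yes margin=10112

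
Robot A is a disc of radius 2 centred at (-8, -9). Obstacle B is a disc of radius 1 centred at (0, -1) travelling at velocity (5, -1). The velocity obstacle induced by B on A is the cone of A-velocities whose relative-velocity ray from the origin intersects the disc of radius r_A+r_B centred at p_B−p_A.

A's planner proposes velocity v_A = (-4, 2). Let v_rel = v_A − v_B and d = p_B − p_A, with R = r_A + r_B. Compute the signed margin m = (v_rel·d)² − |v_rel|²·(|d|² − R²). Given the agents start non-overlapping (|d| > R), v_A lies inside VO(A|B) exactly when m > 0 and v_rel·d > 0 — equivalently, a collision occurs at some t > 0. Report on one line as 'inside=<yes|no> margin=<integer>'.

d = (8, 8),  |d|² = 128;  R = 2+1 = 3,  c = 128−3² = 119
v_rel = (-9, 3),  |v_rel|² = 90;  v_rel·d = (-9)·(8) + (3)·(8) = -48
90·t² + 96·t + 119 = 0  ⇒  m = (-48)² − 90·119 = -8406
m = -8406 < 0,  v_rel·d = -48 < 0  ⇒  outside

inside=no margin=-8406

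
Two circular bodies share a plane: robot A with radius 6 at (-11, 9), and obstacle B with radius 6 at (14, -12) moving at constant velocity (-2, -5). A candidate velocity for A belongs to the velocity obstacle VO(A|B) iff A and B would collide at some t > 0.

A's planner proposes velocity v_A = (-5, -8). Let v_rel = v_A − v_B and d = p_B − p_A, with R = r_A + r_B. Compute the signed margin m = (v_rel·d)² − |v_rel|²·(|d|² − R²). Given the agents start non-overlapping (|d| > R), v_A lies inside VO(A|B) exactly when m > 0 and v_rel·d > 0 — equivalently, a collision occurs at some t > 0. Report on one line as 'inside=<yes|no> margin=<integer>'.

d = (25, -21),  |d|² = 1066;  R = 6+6 = 12,  c = 1066−12² = 922
v_rel = (-3, -3),  |v_rel|² = 18;  v_rel·d = (-3)·(25) + (-3)·(-21) = -12
18·t² + 24·t + 922 = 0  ⇒  m = (-12)² − 18·922 = -16452
m = -16452 < 0,  v_rel·d = -12 < 0  ⇒  outside

inside=no margin=-16452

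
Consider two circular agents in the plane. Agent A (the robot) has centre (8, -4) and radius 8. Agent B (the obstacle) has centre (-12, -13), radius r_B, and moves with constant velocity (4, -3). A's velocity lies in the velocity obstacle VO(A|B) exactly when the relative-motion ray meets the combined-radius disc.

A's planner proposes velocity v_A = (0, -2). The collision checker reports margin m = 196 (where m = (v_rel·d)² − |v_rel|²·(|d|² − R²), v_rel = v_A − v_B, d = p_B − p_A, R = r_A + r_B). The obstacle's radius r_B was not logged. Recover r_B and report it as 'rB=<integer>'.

m = 196
d = (-20, -9);  v_rel = (-4, 1),  |v_rel|² = 17
v_rel×d = (-4)·(-9) − (1)·(-20) = 56
since m = R²·17 − 56²:  R² = (3136 + 196) / 17 = 196
R = √196 = 14  ⇒  r_B = 14 − 8 = 6

rB=6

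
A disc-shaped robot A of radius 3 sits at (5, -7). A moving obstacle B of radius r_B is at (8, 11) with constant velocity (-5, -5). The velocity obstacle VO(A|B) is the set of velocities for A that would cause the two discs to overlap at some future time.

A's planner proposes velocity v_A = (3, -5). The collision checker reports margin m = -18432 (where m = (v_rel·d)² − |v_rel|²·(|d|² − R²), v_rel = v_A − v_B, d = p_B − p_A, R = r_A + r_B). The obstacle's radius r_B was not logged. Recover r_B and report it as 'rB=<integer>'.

m = -18432
d = (3, 18);  v_rel = (8, 0),  |v_rel|² = 64
v_rel×d = (8)·(18) − (0)·(3) = 144
since m = R²·64 − 144²:  R² = (20736 + -18432) / 64 = 36
R = √36 = 6  ⇒  r_B = 6 − 3 = 3

rB=3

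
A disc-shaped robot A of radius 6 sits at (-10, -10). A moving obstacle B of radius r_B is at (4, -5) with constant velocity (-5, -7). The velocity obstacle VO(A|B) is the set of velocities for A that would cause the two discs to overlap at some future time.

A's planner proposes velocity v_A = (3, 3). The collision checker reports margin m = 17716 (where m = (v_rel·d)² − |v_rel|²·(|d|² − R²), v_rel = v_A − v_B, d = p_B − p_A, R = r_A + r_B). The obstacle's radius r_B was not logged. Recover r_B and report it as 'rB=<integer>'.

m = 17716
d = (14, 5);  v_rel = (8, 10),  |v_rel|² = 164
v_rel×d = (8)·(5) − (10)·(14) = -100
since m = R²·164 − (-100)²:  R² = (10000 + 17716) / 164 = 169
R = √169 = 13  ⇒  r_B = 13 − 6 = 7

rB=7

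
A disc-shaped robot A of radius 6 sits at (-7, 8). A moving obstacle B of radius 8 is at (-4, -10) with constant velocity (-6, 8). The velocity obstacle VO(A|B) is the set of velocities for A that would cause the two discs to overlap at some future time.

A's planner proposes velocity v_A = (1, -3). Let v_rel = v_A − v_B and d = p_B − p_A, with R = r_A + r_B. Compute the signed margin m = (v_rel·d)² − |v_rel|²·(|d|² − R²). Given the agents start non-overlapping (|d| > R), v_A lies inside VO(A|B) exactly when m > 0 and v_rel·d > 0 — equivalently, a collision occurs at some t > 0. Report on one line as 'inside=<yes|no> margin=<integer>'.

d = (3, -18),  |d|² = 333;  R = 6+8 = 14,  c = 333−14² = 137
v_rel = (7, -11),  |v_rel|² = 170;  v_rel·d = (7)·(3) + (-11)·(-18) = 219
170·t² − 438·t + 137 = 0  ⇒  m = 219² − 170·137 = 24671
m = 24671 > 0,  v_rel·d = 219 > 0  ⇒  inside

inside=yes margin=24671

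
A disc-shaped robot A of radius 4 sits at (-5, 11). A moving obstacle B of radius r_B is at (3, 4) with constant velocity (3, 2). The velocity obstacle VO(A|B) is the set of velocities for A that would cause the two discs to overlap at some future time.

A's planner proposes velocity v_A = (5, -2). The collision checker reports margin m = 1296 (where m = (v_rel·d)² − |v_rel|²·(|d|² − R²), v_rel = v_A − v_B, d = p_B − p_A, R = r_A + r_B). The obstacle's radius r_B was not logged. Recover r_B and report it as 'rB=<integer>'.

m = 1296
d = (8, -7);  v_rel = (2, -4),  |v_rel|² = 20
v_rel×d = (2)·(-7) − (-4)·(8) = 18
since m = R²·20 − 18²:  R² = (324 + 1296) / 20 = 81
R = √81 = 9  ⇒  r_B = 9 − 4 = 5

rB=5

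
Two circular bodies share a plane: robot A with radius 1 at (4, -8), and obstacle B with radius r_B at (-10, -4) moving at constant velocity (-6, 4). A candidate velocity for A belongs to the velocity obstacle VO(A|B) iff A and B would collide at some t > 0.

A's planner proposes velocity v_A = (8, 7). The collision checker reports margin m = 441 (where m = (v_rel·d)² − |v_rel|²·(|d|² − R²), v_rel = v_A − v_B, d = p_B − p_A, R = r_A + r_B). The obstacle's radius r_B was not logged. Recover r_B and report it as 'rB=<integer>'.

m = 441
d = (-14, 4);  v_rel = (14, 3),  |v_rel|² = 205
v_rel×d = (14)·(4) − (3)·(-14) = 98
since m = R²·205 − 98²:  R² = (9604 + 441) / 205 = 49
R = √49 = 7  ⇒  r_B = 7 − 1 = 6

rB=6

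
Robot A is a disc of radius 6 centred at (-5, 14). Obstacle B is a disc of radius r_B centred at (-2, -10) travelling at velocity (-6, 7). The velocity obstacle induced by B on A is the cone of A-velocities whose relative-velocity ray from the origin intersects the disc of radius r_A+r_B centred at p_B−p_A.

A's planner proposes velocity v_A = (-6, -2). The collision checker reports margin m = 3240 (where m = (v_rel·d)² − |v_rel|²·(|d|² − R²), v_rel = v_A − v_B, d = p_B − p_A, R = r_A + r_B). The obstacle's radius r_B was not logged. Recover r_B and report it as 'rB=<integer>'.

m = 3240
d = (3, -24);  v_rel = (0, -9),  |v_rel|² = 81
v_rel×d = (0)·(-24) − (-9)·(3) = 27
since m = R²·81 − 27²:  R² = (729 + 3240) / 81 = 49
R = √49 = 7  ⇒  r_B = 7 − 6 = 1

rB=1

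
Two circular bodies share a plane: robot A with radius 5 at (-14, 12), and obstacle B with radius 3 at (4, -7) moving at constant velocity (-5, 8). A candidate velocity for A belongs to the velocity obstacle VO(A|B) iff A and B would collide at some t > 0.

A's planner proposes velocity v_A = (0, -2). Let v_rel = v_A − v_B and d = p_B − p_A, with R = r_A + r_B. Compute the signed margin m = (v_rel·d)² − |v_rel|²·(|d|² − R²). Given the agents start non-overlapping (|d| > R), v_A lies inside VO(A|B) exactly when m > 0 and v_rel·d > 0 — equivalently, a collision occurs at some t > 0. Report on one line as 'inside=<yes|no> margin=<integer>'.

d = (18, -19),  |d|² = 685;  R = 5+3 = 8,  c = 685−8² = 621
v_rel = (5, -10),  |v_rel|² = 125;  v_rel·d = (5)·(18) + (-10)·(-19) = 280
125·t² − 560·t + 621 = 0  ⇒  m = 280² − 125·621 = 775
m = 775 > 0,  v_rel·d = 280 > 0  ⇒  inside

inside=yes margin=775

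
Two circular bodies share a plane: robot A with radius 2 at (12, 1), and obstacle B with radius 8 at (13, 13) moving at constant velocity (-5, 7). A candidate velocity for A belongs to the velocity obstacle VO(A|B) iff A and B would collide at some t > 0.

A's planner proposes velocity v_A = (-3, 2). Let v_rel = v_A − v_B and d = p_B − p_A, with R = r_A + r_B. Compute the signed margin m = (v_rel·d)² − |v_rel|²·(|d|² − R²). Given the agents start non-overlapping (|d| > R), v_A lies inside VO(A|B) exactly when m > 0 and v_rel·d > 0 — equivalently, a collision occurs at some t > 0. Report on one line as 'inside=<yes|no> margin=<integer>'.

d = (1, 12),  |d|² = 145;  R = 2+8 = 10,  c = 145−10² = 45
v_rel = (2, -5),  |v_rel|² = 29;  v_rel·d = (2)·(1) + (-5)·(12) = -58
29·t² + 116·t + 45 = 0  ⇒  m = (-58)² − 29·45 = 2059
m = 2059 > 0,  v_rel·d = -58 < 0  ⇒  outside

inside=no margin=2059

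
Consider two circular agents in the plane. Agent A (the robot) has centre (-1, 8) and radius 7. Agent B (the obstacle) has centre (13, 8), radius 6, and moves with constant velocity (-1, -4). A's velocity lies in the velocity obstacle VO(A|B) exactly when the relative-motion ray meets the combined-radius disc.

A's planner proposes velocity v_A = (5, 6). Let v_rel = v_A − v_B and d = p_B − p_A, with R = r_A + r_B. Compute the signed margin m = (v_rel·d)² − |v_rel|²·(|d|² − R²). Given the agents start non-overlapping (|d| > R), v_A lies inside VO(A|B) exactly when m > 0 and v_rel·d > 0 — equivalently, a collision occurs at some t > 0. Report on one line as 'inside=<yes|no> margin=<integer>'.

d = (14, 0),  |d|² = 196;  R = 7+6 = 13,  c = 196−13² = 27
v_rel = (6, 10),  |v_rel|² = 136;  v_rel·d = (6)·(14) + (10)·(0) = 84
136·t² − 168·t + 27 = 0  ⇒  m = 84² − 136·27 = 3384
m = 3384 > 0,  v_rel·d = 84 > 0  ⇒  inside

inside=yes margin=3384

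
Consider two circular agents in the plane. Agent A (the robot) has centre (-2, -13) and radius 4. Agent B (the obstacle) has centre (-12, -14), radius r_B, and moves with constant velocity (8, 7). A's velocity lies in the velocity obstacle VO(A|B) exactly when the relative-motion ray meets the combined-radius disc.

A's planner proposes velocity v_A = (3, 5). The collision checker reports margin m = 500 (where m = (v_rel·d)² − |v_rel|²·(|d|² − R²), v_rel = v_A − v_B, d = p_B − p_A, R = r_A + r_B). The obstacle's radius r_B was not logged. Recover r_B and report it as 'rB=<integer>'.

m = 500
d = (-10, -1);  v_rel = (-5, -2),  |v_rel|² = 29
v_rel×d = (-5)·(-1) − (-2)·(-10) = -15
since m = R²·29 − (-15)²:  R² = (225 + 500) / 29 = 25
R = √25 = 5  ⇒  r_B = 5 − 4 = 1

rB=1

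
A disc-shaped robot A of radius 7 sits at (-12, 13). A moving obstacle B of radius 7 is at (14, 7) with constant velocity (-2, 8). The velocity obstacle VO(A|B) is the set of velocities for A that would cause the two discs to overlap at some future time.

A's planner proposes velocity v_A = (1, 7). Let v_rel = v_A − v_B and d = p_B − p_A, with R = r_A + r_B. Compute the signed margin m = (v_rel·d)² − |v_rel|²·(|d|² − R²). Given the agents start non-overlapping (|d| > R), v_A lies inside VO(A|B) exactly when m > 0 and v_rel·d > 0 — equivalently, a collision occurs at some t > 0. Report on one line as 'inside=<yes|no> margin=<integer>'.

d = (26, -6),  |d|² = 712;  R = 7+7 = 14,  c = 712−14² = 516
v_rel = (3, -1),  |v_rel|² = 10;  v_rel·d = (3)·(26) + (-1)·(-6) = 84
10·t² − 168·t + 516 = 0  ⇒  m = 84² − 10·516 = 1896
m = 1896 > 0,  v_rel·d = 84 > 0  ⇒  inside

inside=yes margin=1896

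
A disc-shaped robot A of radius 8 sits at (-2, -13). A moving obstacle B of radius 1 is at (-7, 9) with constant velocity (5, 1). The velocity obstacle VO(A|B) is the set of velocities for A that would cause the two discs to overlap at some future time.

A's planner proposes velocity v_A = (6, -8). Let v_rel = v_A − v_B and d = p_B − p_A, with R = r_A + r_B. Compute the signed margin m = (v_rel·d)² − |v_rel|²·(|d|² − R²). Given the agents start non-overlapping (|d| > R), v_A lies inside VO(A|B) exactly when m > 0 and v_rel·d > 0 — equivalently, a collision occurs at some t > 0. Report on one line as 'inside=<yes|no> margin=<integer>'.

d = (-5, 22),  |d|² = 509;  R = 8+1 = 9,  c = 509−9² = 428
v_rel = (1, -9),  |v_rel|² = 82;  v_rel·d = (1)·(-5) + (-9)·(22) = -203
82·t² + 406·t + 428 = 0  ⇒  m = (-203)² − 82·428 = 6113
m = 6113 > 0,  v_rel·d = -203 < 0  ⇒  outside

inside=no margin=6113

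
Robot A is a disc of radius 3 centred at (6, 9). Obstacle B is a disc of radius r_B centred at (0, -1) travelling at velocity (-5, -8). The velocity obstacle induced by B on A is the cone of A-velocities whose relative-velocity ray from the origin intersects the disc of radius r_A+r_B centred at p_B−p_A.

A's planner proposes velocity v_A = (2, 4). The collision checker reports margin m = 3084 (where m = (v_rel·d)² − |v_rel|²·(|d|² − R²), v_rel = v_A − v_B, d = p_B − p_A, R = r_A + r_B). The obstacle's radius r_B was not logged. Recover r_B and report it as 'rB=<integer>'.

m = 3084
d = (-6, -10);  v_rel = (7, 12),  |v_rel|² = 193
v_rel×d = (7)·(-10) − (12)·(-6) = 2
since m = R²·193 − 2²:  R² = (4 + 3084) / 193 = 16
R = √16 = 4  ⇒  r_B = 4 − 3 = 1

rB=1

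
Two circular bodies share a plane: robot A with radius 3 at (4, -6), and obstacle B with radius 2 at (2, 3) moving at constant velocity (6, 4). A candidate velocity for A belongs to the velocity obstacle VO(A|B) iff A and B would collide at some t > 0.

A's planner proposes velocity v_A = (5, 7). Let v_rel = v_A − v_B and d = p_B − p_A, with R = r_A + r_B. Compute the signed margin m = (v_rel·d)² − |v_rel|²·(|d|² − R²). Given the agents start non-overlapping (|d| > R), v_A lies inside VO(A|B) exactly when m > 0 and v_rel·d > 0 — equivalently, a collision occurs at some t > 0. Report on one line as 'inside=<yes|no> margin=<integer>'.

d = (-2, 9),  |d|² = 85;  R = 3+2 = 5,  c = 85−5² = 60
v_rel = (-1, 3),  |v_rel|² = 10;  v_rel·d = (-1)·(-2) + (3)·(9) = 29
10·t² − 58·t + 60 = 0  ⇒  m = 29² − 10·60 = 241
m = 241 > 0,  v_rel·d = 29 > 0  ⇒  inside

inside=yes margin=241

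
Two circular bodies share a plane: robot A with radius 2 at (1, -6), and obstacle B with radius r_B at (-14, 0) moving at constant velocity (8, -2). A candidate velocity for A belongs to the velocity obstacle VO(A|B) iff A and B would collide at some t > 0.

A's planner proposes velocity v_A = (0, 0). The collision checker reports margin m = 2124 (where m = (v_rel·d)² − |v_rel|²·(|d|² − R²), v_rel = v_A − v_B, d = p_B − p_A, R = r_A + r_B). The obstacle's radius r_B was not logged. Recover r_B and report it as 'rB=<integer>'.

m = 2124
d = (-15, 6);  v_rel = (-8, 2),  |v_rel|² = 68
v_rel×d = (-8)·(6) − (2)·(-15) = -18
since m = R²·68 − (-18)²:  R² = (324 + 2124) / 68 = 36
R = √36 = 6  ⇒  r_B = 6 − 2 = 4

rB=4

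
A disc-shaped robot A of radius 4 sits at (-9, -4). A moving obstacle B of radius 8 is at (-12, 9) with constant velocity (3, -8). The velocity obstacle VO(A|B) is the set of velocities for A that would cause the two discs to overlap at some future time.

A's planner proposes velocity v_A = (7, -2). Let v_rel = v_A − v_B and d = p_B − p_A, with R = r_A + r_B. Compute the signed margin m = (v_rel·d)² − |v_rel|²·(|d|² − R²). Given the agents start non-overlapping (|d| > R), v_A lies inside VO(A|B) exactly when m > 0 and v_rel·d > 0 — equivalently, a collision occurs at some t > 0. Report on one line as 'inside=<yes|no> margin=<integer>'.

d = (-3, 13),  |d|² = 178;  R = 4+8 = 12,  c = 178−12² = 34
v_rel = (4, 6),  |v_rel|² = 52;  v_rel·d = (4)·(-3) + (6)·(13) = 66
52·t² − 132·t + 34 = 0  ⇒  m = 66² − 52·34 = 2588
m = 2588 > 0,  v_rel·d = 66 > 0  ⇒  inside

inside=yes margin=2588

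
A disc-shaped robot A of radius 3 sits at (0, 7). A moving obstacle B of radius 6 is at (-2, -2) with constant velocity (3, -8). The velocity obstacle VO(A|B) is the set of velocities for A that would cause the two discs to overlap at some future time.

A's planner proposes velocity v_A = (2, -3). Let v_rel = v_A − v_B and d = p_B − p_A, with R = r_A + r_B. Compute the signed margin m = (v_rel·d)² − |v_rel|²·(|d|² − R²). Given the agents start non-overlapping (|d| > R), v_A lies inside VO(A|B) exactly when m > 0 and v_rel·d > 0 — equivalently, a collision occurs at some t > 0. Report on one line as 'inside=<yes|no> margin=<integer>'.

d = (-2, -9),  |d|² = 85;  R = 3+6 = 9,  c = 85−9² = 4
v_rel = (-1, 5),  |v_rel|² = 26;  v_rel·d = (-1)·(-2) + (5)·(-9) = -43
26·t² + 86·t + 4 = 0  ⇒  m = (-43)² − 26·4 = 1745
m = 1745 > 0,  v_rel·d = -43 < 0  ⇒  outside

inside=no margin=1745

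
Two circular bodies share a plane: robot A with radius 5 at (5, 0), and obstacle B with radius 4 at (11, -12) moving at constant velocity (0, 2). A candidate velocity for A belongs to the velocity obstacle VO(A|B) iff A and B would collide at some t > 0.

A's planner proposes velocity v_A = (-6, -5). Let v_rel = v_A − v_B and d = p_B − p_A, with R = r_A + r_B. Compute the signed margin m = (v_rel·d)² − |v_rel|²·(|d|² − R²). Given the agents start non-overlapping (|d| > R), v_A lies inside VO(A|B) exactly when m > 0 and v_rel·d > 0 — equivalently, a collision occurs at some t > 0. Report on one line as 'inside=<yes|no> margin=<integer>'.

d = (6, -12),  |d|² = 180;  R = 5+4 = 9,  c = 180−9² = 99
v_rel = (-6, -7),  |v_rel|² = 85;  v_rel·d = (-6)·(6) + (-7)·(-12) = 48
85·t² − 96·t + 99 = 0  ⇒  m = 48² − 85·99 = -6111
m = -6111 < 0,  v_rel·d = 48 > 0  ⇒  outside

inside=no margin=-6111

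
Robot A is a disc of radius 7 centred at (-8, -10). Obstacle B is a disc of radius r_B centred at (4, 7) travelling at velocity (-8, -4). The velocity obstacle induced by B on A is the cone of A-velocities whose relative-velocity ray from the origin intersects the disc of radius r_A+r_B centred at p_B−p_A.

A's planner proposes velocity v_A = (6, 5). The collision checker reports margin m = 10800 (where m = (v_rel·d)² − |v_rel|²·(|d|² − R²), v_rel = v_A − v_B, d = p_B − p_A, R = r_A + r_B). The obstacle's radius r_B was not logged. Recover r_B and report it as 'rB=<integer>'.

m = 10800
d = (12, 17);  v_rel = (14, 9),  |v_rel|² = 277
v_rel×d = (14)·(17) − (9)·(12) = 130
since m = R²·277 − 130²:  R² = (16900 + 10800) / 277 = 100
R = √100 = 10  ⇒  r_B = 10 − 7 = 3

rB=3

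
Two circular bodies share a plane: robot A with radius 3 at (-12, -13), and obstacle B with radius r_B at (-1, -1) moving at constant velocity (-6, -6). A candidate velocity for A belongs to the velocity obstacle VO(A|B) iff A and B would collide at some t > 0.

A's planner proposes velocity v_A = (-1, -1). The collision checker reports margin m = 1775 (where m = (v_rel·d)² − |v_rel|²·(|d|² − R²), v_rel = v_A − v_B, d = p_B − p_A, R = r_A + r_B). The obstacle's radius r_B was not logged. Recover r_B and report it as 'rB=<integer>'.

m = 1775
d = (11, 12);  v_rel = (5, 5),  |v_rel|² = 50
v_rel×d = (5)·(12) − (5)·(11) = 5
since m = R²·50 − 5²:  R² = (25 + 1775) / 50 = 36
R = √36 = 6  ⇒  r_B = 6 − 3 = 3

rB=3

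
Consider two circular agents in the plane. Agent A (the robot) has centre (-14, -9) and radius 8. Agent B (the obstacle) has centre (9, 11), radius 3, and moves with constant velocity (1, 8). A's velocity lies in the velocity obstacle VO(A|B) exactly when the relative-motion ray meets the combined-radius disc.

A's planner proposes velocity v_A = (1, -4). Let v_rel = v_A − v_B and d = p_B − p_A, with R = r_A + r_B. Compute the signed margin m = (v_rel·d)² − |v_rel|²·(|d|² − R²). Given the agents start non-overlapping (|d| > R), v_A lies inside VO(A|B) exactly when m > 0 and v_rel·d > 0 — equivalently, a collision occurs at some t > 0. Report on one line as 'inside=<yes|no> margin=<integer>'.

d = (23, 20),  |d|² = 929;  R = 8+3 = 11,  c = 929−11² = 808
v_rel = (0, -12),  |v_rel|² = 144;  v_rel·d = (0)·(23) + (-12)·(20) = -240
144·t² + 480·t + 808 = 0  ⇒  m = (-240)² − 144·808 = -58752
m = -58752 < 0,  v_rel·d = -240 < 0  ⇒  outside

inside=no margin=-58752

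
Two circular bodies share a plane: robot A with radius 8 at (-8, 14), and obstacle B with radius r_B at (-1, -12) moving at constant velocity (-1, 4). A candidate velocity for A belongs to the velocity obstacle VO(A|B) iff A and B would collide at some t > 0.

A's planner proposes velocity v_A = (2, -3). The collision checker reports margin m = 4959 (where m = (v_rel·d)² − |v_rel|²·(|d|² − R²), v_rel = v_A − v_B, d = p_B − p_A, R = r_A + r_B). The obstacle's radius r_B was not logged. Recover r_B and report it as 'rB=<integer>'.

m = 4959
d = (7, -26);  v_rel = (3, -7),  |v_rel|² = 58
v_rel×d = (3)·(-26) − (-7)·(7) = -29
since m = R²·58 − (-29)²:  R² = (841 + 4959) / 58 = 100
R = √100 = 10  ⇒  r_B = 10 − 8 = 2

rB=2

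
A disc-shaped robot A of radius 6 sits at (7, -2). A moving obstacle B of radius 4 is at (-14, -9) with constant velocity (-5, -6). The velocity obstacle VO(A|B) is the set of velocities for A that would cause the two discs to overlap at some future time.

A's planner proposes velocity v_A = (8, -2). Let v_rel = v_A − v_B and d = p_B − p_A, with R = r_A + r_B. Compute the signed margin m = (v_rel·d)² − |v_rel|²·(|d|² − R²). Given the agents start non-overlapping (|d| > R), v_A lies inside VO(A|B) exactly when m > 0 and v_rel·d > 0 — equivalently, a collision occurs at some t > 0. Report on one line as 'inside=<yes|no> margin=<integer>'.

d = (-21, -7),  |d|² = 490;  R = 6+4 = 10,  c = 490−10² = 390
v_rel = (13, 4),  |v_rel|² = 185;  v_rel·d = (13)·(-21) + (4)·(-7) = -301
185·t² + 602·t + 390 = 0  ⇒  m = (-301)² − 185·390 = 18451
m = 18451 > 0,  v_rel·d = -301 < 0  ⇒  outside

inside=no margin=18451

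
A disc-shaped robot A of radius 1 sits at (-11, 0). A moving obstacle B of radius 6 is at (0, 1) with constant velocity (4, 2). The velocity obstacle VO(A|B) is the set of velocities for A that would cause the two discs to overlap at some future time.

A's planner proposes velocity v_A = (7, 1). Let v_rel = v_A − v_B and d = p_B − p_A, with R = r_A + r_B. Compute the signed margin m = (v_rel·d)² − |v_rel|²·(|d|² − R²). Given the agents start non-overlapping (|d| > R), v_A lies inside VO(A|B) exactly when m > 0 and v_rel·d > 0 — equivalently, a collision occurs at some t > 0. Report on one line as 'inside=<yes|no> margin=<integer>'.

d = (11, 1),  |d|² = 122;  R = 1+6 = 7,  c = 122−7² = 73
v_rel = (3, -1),  |v_rel|² = 10;  v_rel·d = (3)·(11) + (-1)·(1) = 32
10·t² − 64·t + 73 = 0  ⇒  m = 32² − 10·73 = 294
m = 294 > 0,  v_rel·d = 32 > 0  ⇒  inside

inside=yes margin=294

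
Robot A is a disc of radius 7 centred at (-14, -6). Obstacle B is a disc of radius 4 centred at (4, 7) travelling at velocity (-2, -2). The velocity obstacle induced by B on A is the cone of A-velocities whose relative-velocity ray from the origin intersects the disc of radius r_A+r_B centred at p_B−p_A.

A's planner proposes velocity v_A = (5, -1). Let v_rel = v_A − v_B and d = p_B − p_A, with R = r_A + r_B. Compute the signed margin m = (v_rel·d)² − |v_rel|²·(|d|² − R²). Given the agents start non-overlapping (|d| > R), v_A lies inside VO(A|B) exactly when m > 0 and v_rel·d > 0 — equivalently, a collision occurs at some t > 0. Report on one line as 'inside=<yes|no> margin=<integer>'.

d = (18, 13),  |d|² = 493;  R = 7+4 = 11,  c = 493−11² = 372
v_rel = (7, 1),  |v_rel|² = 50;  v_rel·d = (7)·(18) + (1)·(13) = 139
50·t² − 278·t + 372 = 0  ⇒  m = 139² − 50·372 = 721
m = 721 > 0,  v_rel·d = 139 > 0  ⇒  inside

inside=yes margin=721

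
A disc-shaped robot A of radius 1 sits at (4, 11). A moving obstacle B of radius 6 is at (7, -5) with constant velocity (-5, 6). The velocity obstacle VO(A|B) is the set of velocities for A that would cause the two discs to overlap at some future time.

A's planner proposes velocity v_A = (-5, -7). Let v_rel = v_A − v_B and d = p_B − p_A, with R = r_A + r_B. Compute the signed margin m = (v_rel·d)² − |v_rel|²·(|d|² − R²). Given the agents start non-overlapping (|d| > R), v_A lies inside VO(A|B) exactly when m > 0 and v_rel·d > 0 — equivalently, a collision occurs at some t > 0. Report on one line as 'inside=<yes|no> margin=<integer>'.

d = (3, -16),  |d|² = 265;  R = 1+6 = 7,  c = 265−7² = 216
v_rel = (0, -13),  |v_rel|² = 169;  v_rel·d = (0)·(3) + (-13)·(-16) = 208
169·t² − 416·t + 216 = 0  ⇒  m = 208² − 169·216 = 6760
m = 6760 > 0,  v_rel·d = 208 > 0  ⇒  inside

inside=yes margin=6760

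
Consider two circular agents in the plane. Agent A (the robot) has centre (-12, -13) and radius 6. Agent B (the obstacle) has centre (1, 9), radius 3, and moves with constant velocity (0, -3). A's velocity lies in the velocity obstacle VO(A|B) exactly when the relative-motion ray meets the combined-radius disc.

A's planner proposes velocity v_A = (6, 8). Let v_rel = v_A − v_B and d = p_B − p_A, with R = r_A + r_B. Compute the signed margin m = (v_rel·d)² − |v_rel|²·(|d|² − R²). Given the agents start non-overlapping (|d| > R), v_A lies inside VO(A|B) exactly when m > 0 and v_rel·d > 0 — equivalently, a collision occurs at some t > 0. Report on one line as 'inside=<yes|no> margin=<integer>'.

d = (13, 22),  |d|² = 653;  R = 6+3 = 9,  c = 653−9² = 572
v_rel = (6, 11),  |v_rel|² = 157;  v_rel·d = (6)·(13) + (11)·(22) = 320
157·t² − 640·t + 572 = 0  ⇒  m = 320² − 157·572 = 12596
m = 12596 > 0,  v_rel·d = 320 > 0  ⇒  inside

inside=yes margin=12596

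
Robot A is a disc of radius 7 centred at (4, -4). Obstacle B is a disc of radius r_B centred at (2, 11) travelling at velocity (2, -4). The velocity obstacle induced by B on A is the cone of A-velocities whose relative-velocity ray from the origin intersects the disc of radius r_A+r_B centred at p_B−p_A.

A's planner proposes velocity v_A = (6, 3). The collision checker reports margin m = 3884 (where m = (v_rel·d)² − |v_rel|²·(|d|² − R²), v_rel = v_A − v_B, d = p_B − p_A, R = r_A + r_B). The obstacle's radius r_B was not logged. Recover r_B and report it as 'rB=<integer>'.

m = 3884
d = (-2, 15);  v_rel = (4, 7),  |v_rel|² = 65
v_rel×d = (4)·(15) − (7)·(-2) = 74
since m = R²·65 − 74²:  R² = (5476 + 3884) / 65 = 144
R = √144 = 12  ⇒  r_B = 12 − 7 = 5

rB=5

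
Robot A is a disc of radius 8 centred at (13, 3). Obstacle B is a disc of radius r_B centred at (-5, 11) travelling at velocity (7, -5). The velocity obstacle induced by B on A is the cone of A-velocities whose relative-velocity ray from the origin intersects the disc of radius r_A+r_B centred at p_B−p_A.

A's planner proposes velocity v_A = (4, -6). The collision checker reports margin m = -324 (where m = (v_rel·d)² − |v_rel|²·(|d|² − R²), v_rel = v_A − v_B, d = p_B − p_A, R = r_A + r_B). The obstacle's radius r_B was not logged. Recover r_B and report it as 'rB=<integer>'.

m = -324
d = (-18, 8);  v_rel = (-3, -1),  |v_rel|² = 10
v_rel×d = (-3)·(8) − (-1)·(-18) = -42
since m = R²·10 − (-42)²:  R² = (1764 + -324) / 10 = 144
R = √144 = 12  ⇒  r_B = 12 − 8 = 4

rB=4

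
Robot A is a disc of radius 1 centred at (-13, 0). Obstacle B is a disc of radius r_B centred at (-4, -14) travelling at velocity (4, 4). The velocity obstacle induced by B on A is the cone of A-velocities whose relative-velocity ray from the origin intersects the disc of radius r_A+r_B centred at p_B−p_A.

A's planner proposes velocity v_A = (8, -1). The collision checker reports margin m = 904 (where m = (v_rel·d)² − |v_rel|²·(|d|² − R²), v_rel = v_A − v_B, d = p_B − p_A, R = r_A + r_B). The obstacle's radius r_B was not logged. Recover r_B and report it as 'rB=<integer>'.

m = 904
d = (9, -14);  v_rel = (4, -5),  |v_rel|² = 41
v_rel×d = (4)·(-14) − (-5)·(9) = -11
since m = R²·41 − (-11)²:  R² = (121 + 904) / 41 = 25
R = √25 = 5  ⇒  r_B = 5 − 1 = 4

rB=4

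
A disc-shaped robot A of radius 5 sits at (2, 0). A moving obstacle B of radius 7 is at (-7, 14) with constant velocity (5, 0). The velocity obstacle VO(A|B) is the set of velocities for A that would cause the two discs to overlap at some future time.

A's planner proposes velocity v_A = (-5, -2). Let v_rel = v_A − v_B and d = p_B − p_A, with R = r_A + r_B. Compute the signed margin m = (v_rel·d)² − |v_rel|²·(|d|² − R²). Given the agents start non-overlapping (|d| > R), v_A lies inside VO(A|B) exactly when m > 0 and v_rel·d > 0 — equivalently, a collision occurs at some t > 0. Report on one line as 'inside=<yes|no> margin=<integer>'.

d = (-9, 14),  |d|² = 277;  R = 5+7 = 12,  c = 277−12² = 133
v_rel = (-10, -2),  |v_rel|² = 104;  v_rel·d = (-10)·(-9) + (-2)·(14) = 62
104·t² − 124·t + 133 = 0  ⇒  m = 62² − 104·133 = -9988
m = -9988 < 0,  v_rel·d = 62 > 0  ⇒  outside

inside=no margin=-9988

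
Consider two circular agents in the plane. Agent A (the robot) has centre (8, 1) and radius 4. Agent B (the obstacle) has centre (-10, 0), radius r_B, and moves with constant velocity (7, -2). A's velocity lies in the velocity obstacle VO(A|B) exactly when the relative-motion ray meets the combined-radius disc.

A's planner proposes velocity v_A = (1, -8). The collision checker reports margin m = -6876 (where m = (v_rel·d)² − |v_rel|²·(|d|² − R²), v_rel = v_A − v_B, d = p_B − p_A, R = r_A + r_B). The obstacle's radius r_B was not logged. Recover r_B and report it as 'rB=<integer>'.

m = -6876
d = (-18, -1);  v_rel = (-6, -6),  |v_rel|² = 72
v_rel×d = (-6)·(-1) − (-6)·(-18) = -102
since m = R²·72 − (-102)²:  R² = (10404 + -6876) / 72 = 49
R = √49 = 7  ⇒  r_B = 7 − 4 = 3

rB=3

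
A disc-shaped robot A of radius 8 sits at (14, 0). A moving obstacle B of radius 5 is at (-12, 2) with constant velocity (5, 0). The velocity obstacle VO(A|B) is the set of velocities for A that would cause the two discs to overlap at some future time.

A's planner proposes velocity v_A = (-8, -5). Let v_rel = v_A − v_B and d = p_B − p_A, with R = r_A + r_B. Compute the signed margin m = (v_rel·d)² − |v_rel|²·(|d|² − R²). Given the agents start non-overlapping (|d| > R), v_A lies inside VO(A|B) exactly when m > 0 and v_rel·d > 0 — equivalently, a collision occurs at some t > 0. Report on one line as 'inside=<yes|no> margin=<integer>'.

d = (-26, 2),  |d|² = 680;  R = 8+5 = 13,  c = 680−13² = 511
v_rel = (-13, -5),  |v_rel|² = 194;  v_rel·d = (-13)·(-26) + (-5)·(2) = 328
194·t² − 656·t + 511 = 0  ⇒  m = 328² − 194·511 = 8450
m = 8450 > 0,  v_rel·d = 328 > 0  ⇒  inside

inside=yes margin=8450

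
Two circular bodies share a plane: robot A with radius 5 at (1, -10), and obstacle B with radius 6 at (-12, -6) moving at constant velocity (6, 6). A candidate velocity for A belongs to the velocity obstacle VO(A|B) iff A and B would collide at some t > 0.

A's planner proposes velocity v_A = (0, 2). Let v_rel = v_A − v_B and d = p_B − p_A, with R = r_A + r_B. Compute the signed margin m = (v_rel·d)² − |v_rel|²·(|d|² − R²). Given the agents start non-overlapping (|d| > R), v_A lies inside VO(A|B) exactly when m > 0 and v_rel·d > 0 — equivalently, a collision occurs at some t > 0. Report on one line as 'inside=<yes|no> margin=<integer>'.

d = (-13, 4),  |d|² = 185;  R = 5+6 = 11,  c = 185−11² = 64
v_rel = (-6, -4),  |v_rel|² = 52;  v_rel·d = (-6)·(-13) + (-4)·(4) = 62
52·t² − 124·t + 64 = 0  ⇒  m = 62² − 52·64 = 516
m = 516 > 0,  v_rel·d = 62 > 0  ⇒  inside

inside=yes margin=516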